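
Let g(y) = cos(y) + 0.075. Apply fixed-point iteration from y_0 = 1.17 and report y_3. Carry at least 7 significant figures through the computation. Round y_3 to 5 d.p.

0.64133

y_1 = g(1.170000) = 0.465152
y_2 = g(0.465152) = 0.968754
y_3 = g(0.968754) = 0.641327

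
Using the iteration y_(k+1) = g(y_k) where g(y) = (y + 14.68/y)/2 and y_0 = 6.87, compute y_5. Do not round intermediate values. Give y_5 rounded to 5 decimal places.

y_1 = g(6.870000) = 4.503413
y_2 = g(4.503413) = 3.881581
y_3 = g(3.881581) = 3.831773
y_4 = g(3.831773) = 3.831449
y_5 = g(3.831449) = 3.831449

3.83145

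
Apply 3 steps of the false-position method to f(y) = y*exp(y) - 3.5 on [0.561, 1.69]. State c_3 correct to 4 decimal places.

1.1018

f(0.561000) = -2.516890, f(1.690000) = 5.658922
step 1: c = 0.908558, f(c) = -1.246101 < 0 → new bracket [0.908558, 1.690000]
step 2: c = 1.049579, f(c) = -0.501930 < 0 → new bracket [1.049579, 1.690000]
step 3: c = 1.101755, f(c) = -0.184331 < 0 → new bracket [1.101755, 1.690000]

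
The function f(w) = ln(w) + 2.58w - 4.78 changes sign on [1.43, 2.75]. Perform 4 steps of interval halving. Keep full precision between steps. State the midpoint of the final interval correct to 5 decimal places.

1.63625

f(1.430000) = -0.732926, f(2.750000) = 3.326601 (opposite signs)
step 1: m = 2.090000, f(m) = 1.349364 > 0 → root in [1.430000, 2.090000]
step 2: m = 1.760000, f(m) = 0.326114 > 0 → root in [1.430000, 1.760000]
step 3: m = 1.595000, f(m) = -0.198026 < 0 → root in [1.595000, 1.760000]
step 4: m = 1.677500, f(m) = 0.065255 > 0 → root in [1.595000, 1.677500]
Midpoint of [1.595000, 1.677500] = 1.636250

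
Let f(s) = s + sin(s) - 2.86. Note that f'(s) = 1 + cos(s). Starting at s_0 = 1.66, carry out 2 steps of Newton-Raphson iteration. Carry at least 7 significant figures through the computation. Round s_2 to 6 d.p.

s_0 = 1.660000: f = -0.203976, f' = 0.910915 → s_1 = 1.660000 - (-0.203976)/(0.910915) = 1.883924
s_1 = 1.883924: f = -0.024701, f' = 0.691964 → s_2 = 1.883924 - (-0.024701)/(0.691964) = 1.919621

1.919621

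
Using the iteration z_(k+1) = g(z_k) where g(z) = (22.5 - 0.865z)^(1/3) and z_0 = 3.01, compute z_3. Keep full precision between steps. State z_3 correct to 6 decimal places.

z_1 = g(3.010000) = 2.709720
z_2 = g(2.709720) = 2.721461
z_3 = g(2.721461) = 2.721004

2.721004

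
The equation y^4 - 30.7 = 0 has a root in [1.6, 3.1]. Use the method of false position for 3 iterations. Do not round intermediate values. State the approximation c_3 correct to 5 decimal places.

2.30343

f(1.600000) = -24.146400, f(3.100000) = 61.652100
step 1: c = 2.022147, f(c) = -13.979429 < 0 → new bracket [2.022147, 3.100000]
step 2: c = 2.221373, f(c) = -6.350719 < 0 → new bracket [2.221373, 3.100000]
step 3: c = 2.303427, f(c) = -2.548724 < 0 → new bracket [2.303427, 3.100000]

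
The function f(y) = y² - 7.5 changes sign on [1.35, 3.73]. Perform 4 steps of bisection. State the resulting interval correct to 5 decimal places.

[2.68875, 2.83750]

f(1.350000) = -5.677500, f(3.730000) = 6.412900 (opposite signs)
step 1: m = 2.540000, f(m) = -1.048400 < 0 → root in [2.540000, 3.730000]
step 2: m = 3.135000, f(m) = 2.328225 > 0 → root in [2.540000, 3.135000]
step 3: m = 2.837500, f(m) = 0.551406 > 0 → root in [2.540000, 2.837500]
step 4: m = 2.688750, f(m) = -0.270623 < 0 → root in [2.688750, 2.837500]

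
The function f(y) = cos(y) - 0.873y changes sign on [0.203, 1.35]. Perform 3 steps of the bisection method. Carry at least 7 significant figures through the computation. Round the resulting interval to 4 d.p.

f(0.203000) = 0.802247, f(1.350000) = -0.959543 (opposite signs)
step 1: m = 0.776500, f(m) = 0.035486 > 0 → root in [0.776500, 1.350000]
step 2: m = 1.063250, f(m) = -0.442183 < 0 → root in [0.776500, 1.063250]
step 3: m = 0.919875, f(m) = -0.197131 < 0 → root in [0.776500, 0.919875]

[0.7765, 0.9199]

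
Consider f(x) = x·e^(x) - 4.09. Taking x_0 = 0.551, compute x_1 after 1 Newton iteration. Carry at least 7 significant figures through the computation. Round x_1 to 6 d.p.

1.715646

Newton update: x ← x − f(x)/f'(x).
f'(x) = (x + 1)·e^(x)
x_0 = 0.551000: f = -3.134022, f' = 2.690965 → x_1 = 0.551000 - (-3.134022)/(2.690965) = 1.715646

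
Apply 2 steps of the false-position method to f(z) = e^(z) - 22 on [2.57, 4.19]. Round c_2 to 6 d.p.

f(2.570000) = -8.934176, f(4.190000) = 44.022791
step 1: c = 2.843304, f(c) = -4.827586 < 0 → new bracket [2.843304, 4.190000]
step 2: c = 2.976390, f(c) = -2.383128 < 0 → new bracket [2.976390, 4.190000]

2.976390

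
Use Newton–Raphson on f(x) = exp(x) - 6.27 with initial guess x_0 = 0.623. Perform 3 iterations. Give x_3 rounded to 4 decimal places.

1.9295

f'(x) = exp(x)
x_0 = 0.623000: f = -4.405487, f' = 1.864513 → x_1 = 0.623000 - (-4.405487)/(1.864513) = 2.985808
x_1 = 2.985808: f = 13.532497, f' = 19.802497 → x_2 = 2.985808 - (13.532497)/(19.802497) = 2.302435
x_2 = 2.302435: f = 3.728497, f' = 9.998497 → x_3 = 2.302435 - (3.728497)/(9.998497) = 1.929529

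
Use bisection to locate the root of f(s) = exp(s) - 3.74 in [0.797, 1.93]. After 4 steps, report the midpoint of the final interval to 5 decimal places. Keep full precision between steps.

f(0.797000) = -1.521126, f(1.930000) = 3.149510 (opposite signs)
step 1: m = 1.363500, f(m) = 0.169854 > 0 → root in [0.797000, 1.363500]
step 2: m = 1.080250, f(m) = -0.794584 < 0 → root in [1.080250, 1.363500]
step 3: m = 1.221875, f(m) = -0.346455 < 0 → root in [1.221875, 1.363500]
step 4: m = 1.292687, f(m) = -0.097437 < 0 → root in [1.292687, 1.363500]
Midpoint of [1.292687, 1.363500] = 1.328094

1.32809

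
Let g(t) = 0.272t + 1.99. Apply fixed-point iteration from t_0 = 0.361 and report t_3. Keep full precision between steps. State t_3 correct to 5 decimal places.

t_1 = g(0.361000) = 2.088192
t_2 = g(2.088192) = 2.557988
t_3 = g(2.557988) = 2.685773

2.68577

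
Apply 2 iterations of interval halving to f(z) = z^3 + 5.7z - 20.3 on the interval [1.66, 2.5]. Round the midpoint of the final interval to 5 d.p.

f(1.660000) = -6.263704, f(2.500000) = 9.575000 (opposite signs)
step 1: m = 2.080000, f(m) = 0.554912 > 0 → root in [1.660000, 2.080000]
step 2: m = 1.870000, f(m) = -3.101797 < 0 → root in [1.870000, 2.080000]
Midpoint of [1.870000, 2.080000] = 1.975000

1.97500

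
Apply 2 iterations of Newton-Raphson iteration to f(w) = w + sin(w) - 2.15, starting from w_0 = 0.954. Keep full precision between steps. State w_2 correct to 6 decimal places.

Newton update: w ← w − f(w)/f'(w).
f'(w) = 1 + cos(w)
w_0 = 0.954000: f = -0.380264, f' = 1.578425 → w_1 = 0.954000 - (-0.380264)/(1.578425) = 1.194914
w_1 = 1.194914: f = -0.024902, f' = 1.367094 → w_2 = 1.194914 - (-0.024902)/(1.367094) = 1.213129

1.213129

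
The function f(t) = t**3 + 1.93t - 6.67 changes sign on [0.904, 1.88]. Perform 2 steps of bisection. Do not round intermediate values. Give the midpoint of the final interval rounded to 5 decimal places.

1.51400

f(0.904000) = -4.186517, f(1.880000) = 3.603072 (opposite signs)
step 1: m = 1.392000, f(m) = -1.286212 < 0 → root in [1.392000, 1.880000]
step 2: m = 1.636000, f(m) = 0.866227 > 0 → root in [1.392000, 1.636000]
Midpoint of [1.392000, 1.636000] = 1.514000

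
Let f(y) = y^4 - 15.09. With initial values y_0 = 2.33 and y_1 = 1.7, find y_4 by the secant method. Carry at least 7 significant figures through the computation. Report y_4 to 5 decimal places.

1.97002

f(y_0) = 14.382955, f(y_1) = -6.737900
y_2 = 1.700000 - (-6.737900)·(1.700000 - 2.330000)/(-6.737900 - (14.382955)) = 1.900980; f(y_2) = -2.030982
y_3 = 1.900980 - (-2.030982)·(1.900980 - 1.700000)/(-2.030982 - (-6.737900)) = 1.987701; f(y_3) = 0.520051
y_4 = 1.987701 - (0.520051)·(1.987701 - 1.900980)/(0.520051 - (-2.030982)) = 1.970022; f(y_4) = -0.027933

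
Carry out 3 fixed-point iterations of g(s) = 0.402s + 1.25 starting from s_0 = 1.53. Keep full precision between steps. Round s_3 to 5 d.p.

s_1 = g(1.530000) = 1.865060
s_2 = g(1.865060) = 1.999754
s_3 = g(1.999754) = 2.053901

2.05390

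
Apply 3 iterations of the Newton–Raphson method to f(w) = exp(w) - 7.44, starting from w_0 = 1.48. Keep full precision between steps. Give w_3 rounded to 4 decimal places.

f'(w) = exp(w)
w_0 = 1.480000: f = -3.047054, f' = 4.392946 → w_1 = 1.480000 - (-3.047054)/(4.392946) = 2.173624
w_1 = 2.173624: f = 1.350085, f' = 8.790085 → w_2 = 2.173624 - (1.350085)/(8.790085) = 2.020033
w_2 = 2.020033: f = 0.098571, f' = 7.538571 → w_3 = 2.020033 - (0.098571)/(7.538571) = 2.006957

2.0070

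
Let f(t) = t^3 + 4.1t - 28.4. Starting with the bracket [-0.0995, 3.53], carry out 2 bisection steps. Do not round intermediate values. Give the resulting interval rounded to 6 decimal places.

f(-0.099500) = -28.808935, f(3.530000) = 30.059977 (opposite signs)
step 1: m = 1.715250, f(m) = -16.321068 < 0 → root in [1.715250, 3.530000]
step 2: m = 2.622625, f(m) = 0.391602 > 0 → root in [1.715250, 2.622625]

[1.715250, 2.622625]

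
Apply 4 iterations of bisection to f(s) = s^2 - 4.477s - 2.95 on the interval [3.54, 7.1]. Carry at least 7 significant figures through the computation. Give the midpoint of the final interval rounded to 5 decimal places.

f(3.540000) = -6.266980, f(7.100000) = 15.673300 (opposite signs)
step 1: m = 5.320000, f(m) = 1.534760 > 0 → root in [3.540000, 5.320000]
step 2: m = 4.430000, f(m) = -3.158210 < 0 → root in [4.430000, 5.320000]
step 3: m = 4.875000, f(m) = -1.009750 < 0 → root in [4.875000, 5.320000]
step 4: m = 5.097500, f(m) = 0.212999 > 0 → root in [4.875000, 5.097500]
Midpoint of [4.875000, 5.097500] = 4.986250

4.98625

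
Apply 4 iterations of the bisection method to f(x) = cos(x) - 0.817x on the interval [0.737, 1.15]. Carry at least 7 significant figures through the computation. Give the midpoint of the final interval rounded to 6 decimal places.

f(0.737000) = 0.138359, f(1.150000) = -0.531063 (opposite signs)
step 1: m = 0.943500, f(m) = -0.183882 < 0 → root in [0.737000, 0.943500]
step 2: m = 0.840250, f(m) = -0.019208 < 0 → root in [0.737000, 0.840250]
step 3: m = 0.788625, f(m) = 0.060515 > 0 → root in [0.788625, 0.840250]
step 4: m = 0.814437, f(m) = 0.020882 > 0 → root in [0.814437, 0.840250]
Midpoint of [0.814437, 0.840250] = 0.827344

0.827344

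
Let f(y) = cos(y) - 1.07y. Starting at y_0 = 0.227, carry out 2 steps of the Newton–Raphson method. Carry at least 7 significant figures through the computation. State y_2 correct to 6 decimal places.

f'(y) = -sin(y) - 1.07
y_0 = 0.227000: f = 0.731456, f' = -1.295056 → y_1 = 0.227000 - (0.731456)/(-1.295056) = 0.791807
y_1 = 0.791807: f = -0.144672, f' = -1.781624 → y_2 = 0.791807 - (-0.144672)/(-1.781624) = 0.710604

0.710604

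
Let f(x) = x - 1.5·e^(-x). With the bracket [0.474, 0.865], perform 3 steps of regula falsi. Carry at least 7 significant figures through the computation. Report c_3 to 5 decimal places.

0.72588

f(0.474000) = -0.459761, f(0.865000) = 0.233423
step 1: c = 0.733335, f(c) = 0.012878 > 0 → new bracket [0.474000, 0.733335]
step 2: c = 0.726269, f(c) = 0.000703 > 0 → new bracket [0.474000, 0.726269]
step 3: c = 0.725884, f(c) = 0.000038 > 0 → new bracket [0.474000, 0.725884]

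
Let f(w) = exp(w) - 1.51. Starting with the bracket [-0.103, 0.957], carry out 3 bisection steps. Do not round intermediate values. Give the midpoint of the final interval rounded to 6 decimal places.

0.360750

f(-0.103000) = -0.607873, f(0.957000) = 1.093873 (opposite signs)
step 1: m = 0.427000, f(m) = 0.022653 > 0 → root in [-0.103000, 0.427000]
step 2: m = 0.162000, f(m) = -0.334140 < 0 → root in [0.162000, 0.427000]
step 3: m = 0.294500, f(m) = -0.167545 < 0 → root in [0.294500, 0.427000]
Midpoint of [0.294500, 0.427000] = 0.360750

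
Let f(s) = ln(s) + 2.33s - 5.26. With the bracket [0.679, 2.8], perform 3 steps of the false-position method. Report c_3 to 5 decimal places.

1.96781

f(0.679000) = -4.065064, f(2.800000) = 2.293619
step 1: c = 2.034941, f(c) = 0.191880 > 0 → new bracket [0.679000, 2.034941]
step 2: c = 1.973823, f(c) = 0.018979 > 0 → new bracket [0.679000, 1.973823]
step 3: c = 1.967806, f(c) = 0.001906 > 0 → new bracket [0.679000, 1.967806]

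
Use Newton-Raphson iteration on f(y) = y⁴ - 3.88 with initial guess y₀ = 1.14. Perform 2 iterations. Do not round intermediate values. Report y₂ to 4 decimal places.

f'(y) = 4y³
y_0 = 1.140000: f = -2.191040, f' = 5.926176 → y_1 = 1.140000 - (-2.191040)/(5.926176) = 1.509722
y_1 = 1.509722: f = 1.315034, f' = 13.764209 → y_2 = 1.509722 - (1.315034)/(13.764209) = 1.414182

1.4142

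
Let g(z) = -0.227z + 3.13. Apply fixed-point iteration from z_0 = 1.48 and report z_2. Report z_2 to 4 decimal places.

z_1 = g(1.480000) = 2.794040
z_2 = g(2.794040) = 2.495753

2.4958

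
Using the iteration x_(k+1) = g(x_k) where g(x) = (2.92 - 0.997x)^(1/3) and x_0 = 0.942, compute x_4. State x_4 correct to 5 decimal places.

x_1 = g(0.942000) = 1.255882
x_2 = g(1.255882) = 1.185920
x_3 = g(1.185920) = 1.202227
x_4 = g(1.202227) = 1.198466

1.19847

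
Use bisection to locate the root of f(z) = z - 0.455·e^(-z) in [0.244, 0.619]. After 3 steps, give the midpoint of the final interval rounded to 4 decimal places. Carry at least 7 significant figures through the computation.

0.3143

f(0.244000) = -0.112487, f(0.619000) = 0.373990 (opposite signs)
step 1: m = 0.431500, f(m) = 0.135962 > 0 → root in [0.244000, 0.431500]
step 2: m = 0.337750, f(m) = 0.013165 > 0 → root in [0.244000, 0.337750]
step 3: m = 0.290875, f(m) = -0.049287 < 0 → root in [0.290875, 0.337750]
Midpoint of [0.290875, 0.337750] = 0.314312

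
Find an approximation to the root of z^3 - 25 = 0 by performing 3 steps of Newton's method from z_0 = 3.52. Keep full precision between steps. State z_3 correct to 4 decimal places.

2.9240

f'(z) = 3z^2
z_0 = 3.520000: f = 18.614208, f' = 37.171200 → z_1 = 3.520000 - (18.614208)/(37.171200) = 3.019230
z_1 = 3.019230: f = 2.522555, f' = 27.347256 → z_2 = 3.019230 - (2.522555)/(27.347256) = 2.926989
z_2 = 2.926989: f = 0.076283, f' = 25.701789 → z_3 = 2.926989 - (0.076283)/(25.701789) = 2.924021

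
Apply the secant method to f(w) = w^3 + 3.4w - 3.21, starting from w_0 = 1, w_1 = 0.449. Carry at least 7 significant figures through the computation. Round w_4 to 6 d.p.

0.795788

Secant update: w_(k+1) = w_k − f(w_k)·(w_k − w_(k-1))/(f(w_k) − f(w_(k-1))).
f(w_0) = 1.190000, f(w_1) = -1.592881
w_2 = 0.449000 - (-1.592881)·(0.449000 - 1.000000)/(-1.592881 - (1.190000)) = 0.764384; f(w_2) = -0.164475
w_3 = 0.764384 - (-0.164475)·(0.764384 - 0.449000)/(-0.164475 - (-1.592881)) = 0.800700; f(w_3) = 0.025724
w_4 = 0.800700 - (0.025724)·(0.800700 - 0.764384)/(0.025724 - (-0.164475)) = 0.795788; f(w_4) = -0.000364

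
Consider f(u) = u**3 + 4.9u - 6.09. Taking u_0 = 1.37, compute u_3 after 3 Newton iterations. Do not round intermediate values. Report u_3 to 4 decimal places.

1.0238

f'(u) = 3u**2 + 4.9
u_0 = 1.370000: f = 3.194353, f' = 10.530700 → u_1 = 1.370000 - (3.194353)/(10.530700) = 1.066663
u_1 = 1.066663: f = 0.350264, f' = 8.313309 → u_2 = 1.066663 - (0.350264)/(8.313309) = 1.024530
u_2 = 1.024530: f = 0.005606, f' = 8.048984 → u_3 = 1.024530 - (0.005606)/(8.048984) = 1.023833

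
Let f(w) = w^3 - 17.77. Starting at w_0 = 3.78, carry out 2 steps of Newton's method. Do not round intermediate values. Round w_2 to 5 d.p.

2.64420

f'(w) = 3w^2
w_0 = 3.780000: f = 36.240152, f' = 42.865200 → w_1 = 3.780000 - (36.240152)/(42.865200) = 2.934555
w_1 = 2.934555: f = 7.501262, f' = 25.834846 → w_2 = 2.934555 - (7.501262)/(25.834846) = 2.644201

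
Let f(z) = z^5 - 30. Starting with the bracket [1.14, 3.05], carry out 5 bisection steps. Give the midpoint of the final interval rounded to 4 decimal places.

1.9458

f(1.140000) = -28.074585, f(3.050000) = 233.936344 (opposite signs)
step 1: m = 2.095000, f(m) = 10.357117 > 0 → root in [1.140000, 2.095000]
step 2: m = 1.617500, f(m) = -18.928118 < 0 → root in [1.617500, 2.095000]
step 3: m = 1.856250, f(m) = -7.961485 < 0 → root in [1.856250, 2.095000]
step 4: m = 1.975625, f(m) = 0.096955 > 0 → root in [1.856250, 1.975625]
step 5: m = 1.915937, f(m) = -4.182946 < 0 → root in [1.915937, 1.975625]
Midpoint of [1.915937, 1.975625] = 1.945781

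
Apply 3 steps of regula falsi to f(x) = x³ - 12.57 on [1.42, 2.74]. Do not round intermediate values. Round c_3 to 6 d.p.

f(1.420000) = -9.706712, f(2.740000) = 8.000824
step 1: c = 2.143582, f(c) = -2.720357 < 0 → new bracket [2.143582, 2.740000]
step 2: c = 2.294915, f(c) = -0.483515 < 0 → new bracket [2.294915, 2.740000]
step 3: c = 2.320280, f(c) = -0.078305 < 0 → new bracket [2.320280, 2.740000]

2.320280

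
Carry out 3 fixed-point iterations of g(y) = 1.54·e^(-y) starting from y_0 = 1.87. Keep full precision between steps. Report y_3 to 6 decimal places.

y_1 = g(1.870000) = 0.237350
y_2 = g(0.237350) = 1.214621
y_3 = g(1.214621) = 0.457107

0.457107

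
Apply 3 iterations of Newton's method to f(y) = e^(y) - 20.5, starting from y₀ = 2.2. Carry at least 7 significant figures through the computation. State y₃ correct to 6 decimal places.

3.024186

f'(y) = e^(y)
y_0 = 2.200000: f = -11.474987, f' = 9.025013 → y_1 = 2.200000 - (-11.474987)/(9.025013) = 3.471465
y_1 = 3.471465: f = 11.683849, f' = 32.183849 → y_2 = 3.471465 - (11.683849)/(32.183849) = 3.108430
y_2 = 3.108430: f = 1.885875, f' = 22.385875 → y_3 = 3.108430 - (1.885875)/(22.385875) = 3.024186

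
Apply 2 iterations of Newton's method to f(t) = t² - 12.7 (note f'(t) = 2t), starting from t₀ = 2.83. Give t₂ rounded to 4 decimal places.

3.5649

t_0 = 2.830000: f = -4.691100, f' = 5.660000 → t_1 = 2.830000 - (-4.691100)/(5.660000) = 3.658816
t_1 = 3.658816: f = 0.686936, f' = 7.317633 → t_2 = 3.658816 - (0.686936)/(7.317633) = 3.564942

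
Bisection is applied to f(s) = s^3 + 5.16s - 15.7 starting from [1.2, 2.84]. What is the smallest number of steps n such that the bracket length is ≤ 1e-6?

Initial width b − a = 2.84 − 1.2 = 1.640000.
After n steps the width is (b−a)/2^n; need (b−a)/2^n ≤ 1e-6.
So n ≥ log₂(1.640000/1e-6) = log₂(1640000.0000) ≈ 20.6453.
Hence n = 21.

21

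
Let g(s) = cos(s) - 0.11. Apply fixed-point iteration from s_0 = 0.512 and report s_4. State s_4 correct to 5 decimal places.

s_1 = g(0.512000) = 0.761766
s_2 = g(0.761766) = 0.613618
s_3 = g(0.613618) = 0.707570
s_4 = g(0.707570) = 0.649944

0.64994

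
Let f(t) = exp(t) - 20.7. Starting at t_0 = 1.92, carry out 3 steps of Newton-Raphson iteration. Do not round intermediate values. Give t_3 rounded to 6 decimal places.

3.076642

Newton update: t ← t − f(t)/f'(t).
f'(t) = exp(t)
t_0 = 1.920000: f = -13.879042, f' = 6.820958 → t_1 = 1.920000 - (-13.879042)/(6.820958) = 3.954764
t_1 = 3.954764: f = 31.483383, f' = 52.183383 → t_2 = 3.954764 - (31.483383)/(52.183383) = 3.351442
t_2 = 3.351442: f = 7.843867, f' = 28.543867 → t_3 = 3.351442 - (7.843867)/(28.543867) = 3.076642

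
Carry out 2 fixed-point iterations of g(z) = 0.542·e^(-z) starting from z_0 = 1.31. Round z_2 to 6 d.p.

0.468260

z_1 = g(1.310000) = 0.146242
z_2 = g(0.146242) = 0.468260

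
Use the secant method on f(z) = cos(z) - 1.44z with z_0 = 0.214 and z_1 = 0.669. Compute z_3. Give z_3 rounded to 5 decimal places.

Secant update: z_(k+1) = z_k − f(z_k)·(z_k − z_(k-1))/(f(z_k) − f(z_(k-1))).
f(z_0) = 0.669029, f(z_1) = -0.178918
z_2 = 0.669000 - (-0.178918)·(0.669000 - 0.214000)/(-0.178918 - (0.669029)) = 0.572995; f(z_2) = 0.015169
z_3 = 0.572995 - (0.015169)·(0.572995 - 0.669000)/(0.015169 - (-0.178918)) = 0.580498; f(z_3) = 0.000273

0.58050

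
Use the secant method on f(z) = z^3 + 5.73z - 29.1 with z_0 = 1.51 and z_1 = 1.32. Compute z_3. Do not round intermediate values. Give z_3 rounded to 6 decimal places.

2.275854

Secant update: z_(k+1) = z_k − f(z_k)·(z_k − z_(k-1))/(f(z_k) − f(z_(k-1))).
f(z_0) = -17.004749, f(z_1) = -19.236432
z_2 = 1.320000 - (-19.236432)·(1.320000 - 1.510000)/(-19.236432 - (-17.004749)) = 2.957742; f(z_2) = 13.722908
z_3 = 2.957742 - (13.722908)·(2.957742 - 1.320000)/(13.722908 - (-19.236432)) = 2.275854; f(z_3) = -4.271541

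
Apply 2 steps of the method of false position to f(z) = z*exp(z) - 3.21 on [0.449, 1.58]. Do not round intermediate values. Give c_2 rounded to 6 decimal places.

f(0.449000) = -2.506532, f(1.580000) = 4.460830
step 1: c = 0.855881, f(c) = -1.195729 < 0 → new bracket [0.855881, 1.580000]
step 2: c = 1.008951, f(c) = -0.442727 < 0 → new bracket [1.008951, 1.580000]

1.008951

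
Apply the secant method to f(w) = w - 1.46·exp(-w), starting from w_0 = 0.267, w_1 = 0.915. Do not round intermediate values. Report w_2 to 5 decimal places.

0.73382

f(w_0) = -0.850883, f(w_1) = 0.330246
w_2 = 0.915000 - (0.330246)·(0.915000 - 0.267000)/(0.330246 - (-0.850883)) = 0.733818; f(w_2) = 0.032912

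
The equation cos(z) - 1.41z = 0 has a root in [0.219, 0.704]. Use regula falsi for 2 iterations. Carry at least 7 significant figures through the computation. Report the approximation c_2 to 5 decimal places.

False-position update: c = (a·f(b) − b·f(a))/(f(b) − f(a)); replace the endpoint whose sign matches f(c).
f(0.219000) = 0.667325, f(0.704000) = -0.230381
step 1: c = 0.579533, f(c) = 0.019577 > 0 → new bracket [0.579533, 0.704000]
step 2: c = 0.589281, f(c) = 0.000454 > 0 → new bracket [0.589281, 0.704000]

0.58928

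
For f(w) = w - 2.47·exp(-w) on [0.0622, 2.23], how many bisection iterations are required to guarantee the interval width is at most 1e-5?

Initial width b − a = 2.23 − 0.0622 = 2.167800.
After n steps the width is (b−a)/2^n; need (b−a)/2^n ≤ 1e-5.
So n ≥ log₂(2.167800/1e-5) = log₂(216780.0000) ≈ 17.7259.
Hence n = 18.

18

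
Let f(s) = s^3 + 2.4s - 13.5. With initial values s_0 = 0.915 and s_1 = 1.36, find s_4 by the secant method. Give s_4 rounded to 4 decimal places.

f(s_0) = -10.537939, f(s_1) = -7.720544
s_2 = 1.360000 - (-7.720544)·(1.360000 - 0.915000)/(-7.720544 - (-10.537939)) = 2.579439; f(s_2) = 9.852970
s_3 = 2.579439 - (9.852970)·(2.579439 - 1.360000)/(9.852970 - (-7.720544)) = 1.895734; f(s_3) = -2.137332
s_4 = 1.895734 - (-2.137332)·(1.895734 - 2.579439)/(-2.137332 - (9.852970)) = 2.017608; f(s_4) = -0.444577

2.0176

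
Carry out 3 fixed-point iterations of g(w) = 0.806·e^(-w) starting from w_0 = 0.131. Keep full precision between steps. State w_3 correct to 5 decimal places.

0.54166

w_1 = g(0.131000) = 0.707038
w_2 = g(0.707038) = 0.397441
w_3 = g(0.397441) = 0.541662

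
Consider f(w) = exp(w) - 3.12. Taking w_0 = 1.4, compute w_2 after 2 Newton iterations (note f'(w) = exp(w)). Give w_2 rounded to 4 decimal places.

1.1383

w_0 = 1.400000: f = 0.935200, f' = 4.055200 → w_1 = 1.400000 - (0.935200)/(4.055200) = 1.169383
w_1 = 1.169383: f = 0.100004, f' = 3.220004 → w_2 = 1.169383 - (0.100004)/(3.220004) = 1.138325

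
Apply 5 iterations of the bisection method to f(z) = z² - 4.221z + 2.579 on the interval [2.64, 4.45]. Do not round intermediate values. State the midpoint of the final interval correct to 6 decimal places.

f(2.640000) = -1.594840, f(4.450000) = 3.598050 (opposite signs)
step 1: m = 3.545000, f(m) = 0.182580 > 0 → root in [2.640000, 3.545000]
step 2: m = 3.092500, f(m) = -0.910886 < 0 → root in [3.092500, 3.545000]
step 3: m = 3.318750, f(m) = -0.415342 < 0 → root in [3.318750, 3.545000]
step 4: m = 3.431875, f(m) = -0.129178 < 0 → root in [3.431875, 3.545000]
step 5: m = 3.488437, f(m) = 0.023502 > 0 → root in [3.431875, 3.488437]
Midpoint of [3.431875, 3.488437] = 3.460156

3.460156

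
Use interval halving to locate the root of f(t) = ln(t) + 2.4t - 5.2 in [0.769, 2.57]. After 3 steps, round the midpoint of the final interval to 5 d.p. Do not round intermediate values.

f(0.769000) = -3.617064, f(2.570000) = 1.911906 (opposite signs)
step 1: m = 1.669500, f(m) = -0.680676 < 0 → root in [1.669500, 2.570000]
step 2: m = 2.119750, f(m) = 0.638698 > 0 → root in [1.669500, 2.119750]
step 3: m = 1.894625, f(m) = -0.013879 < 0 → root in [1.894625, 2.119750]
Midpoint of [1.894625, 2.119750] = 2.007187

2.00719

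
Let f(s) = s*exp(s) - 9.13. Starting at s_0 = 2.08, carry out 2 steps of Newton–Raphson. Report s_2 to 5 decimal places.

1.69298

f'(s) = (s+1)*exp(s)
s_0 = 2.080000: f = 7.519295, f' = 24.653764 → s_1 = 2.080000 - (7.519295)/(24.653764) = 1.775004
s_1 = 1.775004: f = 1.343067, f' = 16.373373 → s_2 = 1.775004 - (1.343067)/(16.373373) = 1.692977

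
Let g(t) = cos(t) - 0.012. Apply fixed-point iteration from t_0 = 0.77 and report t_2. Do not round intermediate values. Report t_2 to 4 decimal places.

0.7490

t_1 = g(0.770000) = 0.705911
t_2 = g(0.705911) = 0.749021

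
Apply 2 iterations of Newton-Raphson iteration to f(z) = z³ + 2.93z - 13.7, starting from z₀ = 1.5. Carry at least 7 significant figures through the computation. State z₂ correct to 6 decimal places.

Newton update: z ← z − f(z)/f'(z).
f'(z) = 3z² + 2.93
z_0 = 1.500000: f = -5.930000, f' = 9.680000 → z_1 = 1.500000 - (-5.930000)/(9.680000) = 2.112603
z_1 = 2.112603: f = 1.918672, f' = 16.319278 → z_2 = 2.112603 - (1.918672)/(16.319278) = 1.995032

1.995032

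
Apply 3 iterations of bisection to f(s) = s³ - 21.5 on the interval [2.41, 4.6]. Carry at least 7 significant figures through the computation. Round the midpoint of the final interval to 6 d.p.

2.820625

f(2.410000) = -7.502479, f(4.600000) = 75.836000 (opposite signs)
step 1: m = 3.505000, f(m) = 21.559013 > 0 → root in [2.410000, 3.505000]
step 2: m = 2.957500, f(m) = 4.368679 > 0 → root in [2.410000, 2.957500]
step 3: m = 2.683750, f(m) = -2.170253 < 0 → root in [2.683750, 2.957500]
Midpoint of [2.683750, 2.957500] = 2.820625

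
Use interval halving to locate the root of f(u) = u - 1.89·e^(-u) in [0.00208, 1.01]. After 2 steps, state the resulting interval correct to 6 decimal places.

[0.758020, 1.010000]

f(0.002080) = -1.883993, f(1.010000) = 0.321626 (opposite signs)
step 1: m = 0.506040, f(m) = -0.633400 < 0 → root in [0.506040, 1.010000]
step 2: m = 0.758020, f(m) = -0.127621 < 0 → root in [0.758020, 1.010000]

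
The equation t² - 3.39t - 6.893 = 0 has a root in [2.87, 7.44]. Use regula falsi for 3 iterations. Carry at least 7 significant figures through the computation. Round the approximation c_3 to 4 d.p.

4.7479

f(2.870000) = -8.385400, f(7.440000) = 23.239000
step 1: c = 4.081763, f(c) = -4.069387 < 0 → new bracket [4.081763, 7.440000]
step 2: c = 4.582194, f(c) = -1.430135 < 0 → new bracket [4.582194, 7.440000]
step 3: c = 4.747869, f(c) = -0.446018 < 0 → new bracket [4.747869, 7.440000]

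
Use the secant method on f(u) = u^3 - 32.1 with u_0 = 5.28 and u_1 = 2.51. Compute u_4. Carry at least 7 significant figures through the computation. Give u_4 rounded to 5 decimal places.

3.16889

Secant update: u_(k+1) = u_k − f(u_k)·(u_k − u_(k-1))/(f(u_k) − f(u_(k-1))).
f(u_0) = 115.097952, f(u_1) = -16.286749
u_2 = 2.510000 - (-16.286749)·(2.510000 - 5.280000)/(-16.286749 - (115.097952)) = 2.853376; f(u_2) = -8.868524
u_3 = 2.853376 - (-8.868524)·(2.853376 - 2.510000)/(-8.868524 - (-16.286749)) = 3.263883; f(u_3) = 2.669914
u_4 = 3.263883 - (2.669914)·(3.263883 - 2.853376)/(2.669914 - (-8.868524)) = 3.168894; f(u_4) = -0.278312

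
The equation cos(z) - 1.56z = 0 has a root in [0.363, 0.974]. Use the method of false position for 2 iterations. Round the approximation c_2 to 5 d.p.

0.54630

f(0.363000) = 0.368556, f(0.974000) = -0.957445
step 1: c = 0.532825, f(c) = 0.030169 > 0 → new bracket [0.532825, 0.974000]
step 2: c = 0.546301, f(c) = 0.002222 > 0 → new bracket [0.546301, 0.974000]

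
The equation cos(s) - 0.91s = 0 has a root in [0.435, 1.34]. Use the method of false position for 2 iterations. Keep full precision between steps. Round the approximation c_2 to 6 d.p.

0.777258

f(0.435000) = 0.511020, f(1.340000) = -0.990647
step 1: c = 0.742973, f(c) = 0.060355 > 0 → new bracket [0.742973, 1.340000]
step 2: c = 0.777258, f(c) = 0.005534 > 0 → new bracket [0.777258, 1.340000]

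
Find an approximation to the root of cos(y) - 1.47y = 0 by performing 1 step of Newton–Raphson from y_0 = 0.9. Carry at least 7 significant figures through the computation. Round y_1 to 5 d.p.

0.58873

f'(y) = -sin(y) - 1.47
y_0 = 0.900000: f = -0.701390, f' = -2.253327 → y_1 = 0.900000 - (-0.701390)/(-2.253327) = 0.588731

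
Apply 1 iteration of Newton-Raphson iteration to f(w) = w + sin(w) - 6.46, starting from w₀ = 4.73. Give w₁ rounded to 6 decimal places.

Newton update: w ← w − f(w)/f'(w).
f'(w) = 1 + cos(w)
w_0 = 4.730000: f = -2.729845, f' = 1.017610 → w_1 = 4.730000 - (-2.729845)/(1.017610) = 7.412604

7.412604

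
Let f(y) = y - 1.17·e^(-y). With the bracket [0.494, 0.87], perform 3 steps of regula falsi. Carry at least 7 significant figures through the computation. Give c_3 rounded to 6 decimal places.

0.625776

f(0.494000) = -0.219912, f(0.870000) = 0.379827
step 1: c = 0.631871, f(c) = 0.009904 > 0 → new bracket [0.494000, 0.631871]
step 2: c = 0.625930, f(c) = 0.000256 > 0 → new bracket [0.494000, 0.625930]
step 3: c = 0.625776, f(c) = 0.000007 > 0 → new bracket [0.494000, 0.625776]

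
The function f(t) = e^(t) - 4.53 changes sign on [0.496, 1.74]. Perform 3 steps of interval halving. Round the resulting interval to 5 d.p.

f(0.496000) = -2.887860, f(1.740000) = 1.167343 (opposite signs)
step 1: m = 1.118000, f(m) = -1.471269 < 0 → root in [1.118000, 1.740000]
step 2: m = 1.429000, f(m) = -0.355477 < 0 → root in [1.429000, 1.740000]
step 3: m = 1.584500, f(m) = 0.346852 > 0 → root in [1.429000, 1.584500]

[1.42900, 1.58450]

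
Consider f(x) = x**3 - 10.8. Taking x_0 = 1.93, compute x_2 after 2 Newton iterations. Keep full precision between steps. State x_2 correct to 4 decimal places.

2.2112

Newton update: x ← x − f(x)/f'(x).
f'(x) = 3x**2
x_0 = 1.930000: f = -3.610943, f' = 11.174700 → x_1 = 1.930000 - (-3.610943)/(11.174700) = 2.253136
x_1 = 2.253136: f = 0.638313, f' = 15.229860 → x_2 = 2.253136 - (0.638313)/(15.229860) = 2.211224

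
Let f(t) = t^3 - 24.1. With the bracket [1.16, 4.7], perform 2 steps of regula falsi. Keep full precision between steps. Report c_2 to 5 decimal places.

2.42048

False-position update: c = (a·f(b) − b·f(a))/(f(b) − f(a)); replace the endpoint whose sign matches f(c).
f(1.160000) = -22.539104, f(4.700000) = 79.723000
step 1: c = 1.940235, f(c) = -16.795967 < 0 → new bracket [1.940235, 4.700000]
step 2: c = 2.420481, f(c) = -9.919052 < 0 → new bracket [2.420481, 4.700000]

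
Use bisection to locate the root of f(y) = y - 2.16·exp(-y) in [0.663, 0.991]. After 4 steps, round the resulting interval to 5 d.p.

[0.86800, 0.88850]

f(0.663000) = -0.450055, f(0.991000) = 0.189197 (opposite signs)
step 1: m = 0.827000, f(m) = -0.117696 < 0 → root in [0.827000, 0.991000]
step 2: m = 0.909000, f(m) = 0.038678 > 0 → root in [0.827000, 0.909000]
step 3: m = 0.868000, f(m) = -0.038747 < 0 → root in [0.868000, 0.909000]
step 4: m = 0.888500, f(m) = 0.000152 > 0 → root in [0.868000, 0.888500]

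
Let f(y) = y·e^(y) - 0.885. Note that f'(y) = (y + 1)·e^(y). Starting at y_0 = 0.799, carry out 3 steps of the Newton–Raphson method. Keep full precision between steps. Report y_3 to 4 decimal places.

y_0 = 0.799000: f = 0.891430, f' = 3.999746 → y_1 = 0.799000 - (0.891430)/(3.999746) = 0.576128
y_1 = 0.576128: f = 0.140011, f' = 2.804148 → y_2 = 0.576128 - (0.140011)/(2.804148) = 0.526198
y_2 = 0.526198: f = 0.005583, f' = 2.583069 → y_3 = 0.526198 - (0.005583)/(2.583069) = 0.524037

0.5240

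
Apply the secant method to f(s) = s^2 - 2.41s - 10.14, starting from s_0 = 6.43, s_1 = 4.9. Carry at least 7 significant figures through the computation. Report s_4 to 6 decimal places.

4.609727

f(s_0) = 15.708600, f(s_1) = 2.061000
s_2 = 4.900000 - (2.061000)·(4.900000 - 6.430000)/(2.061000 - (15.708600)) = 4.668946; f(s_2) = 0.406898
s_3 = 4.668946 - (0.406898)·(4.668946 - 4.900000)/(0.406898 - (2.061000)) = 4.612108; f(s_3) = 0.016363
s_4 = 4.612108 - (0.016363)·(4.612108 - 4.668946)/(0.016363 - (0.406898)) = 4.609727; f(s_4) = 0.000141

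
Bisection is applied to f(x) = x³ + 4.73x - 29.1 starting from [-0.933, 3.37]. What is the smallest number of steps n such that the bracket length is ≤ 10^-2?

Initial width b − a = 3.37 − -0.933 = 4.303000.
After n steps the width is (b−a)/2^n; need (b−a)/2^n ≤ 10^-2.
So n ≥ log₂(4.303000/10^-2) = log₂(430.3000) ≈ 8.7492.
Hence n = 9.

9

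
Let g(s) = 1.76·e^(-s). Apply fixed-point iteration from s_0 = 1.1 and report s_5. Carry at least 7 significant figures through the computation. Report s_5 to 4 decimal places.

s_1 = g(1.100000) = 0.585853
s_2 = g(0.585853) = 0.979670
s_3 = g(0.979670) = 0.660765
s_4 = g(0.660765) = 0.908962
s_5 = g(0.908962) = 0.709178

0.7092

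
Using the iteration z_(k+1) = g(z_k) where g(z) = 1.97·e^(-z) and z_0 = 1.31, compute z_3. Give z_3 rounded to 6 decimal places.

z_1 = g(1.310000) = 0.531546
z_2 = g(0.531546) = 1.157761
z_3 = g(1.157761) = 0.618952

0.618952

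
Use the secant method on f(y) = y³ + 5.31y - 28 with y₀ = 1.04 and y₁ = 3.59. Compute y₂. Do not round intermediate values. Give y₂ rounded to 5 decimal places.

Secant update: y_(k+1) = y_k − f(y_k)·(y_k − y_(k-1))/(f(y_k) − f(y_(k-1))).
f(y_0) = -21.352736, f(y_1) = 37.331179
y_2 = 3.590000 - (37.331179)·(3.590000 - 1.040000)/(37.331179 - (-21.352736)) = 1.967843; f(y_2) = -9.930462

1.96784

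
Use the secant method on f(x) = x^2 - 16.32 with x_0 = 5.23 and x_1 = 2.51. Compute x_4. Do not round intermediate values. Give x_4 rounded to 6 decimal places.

f(x_0) = 11.032900, f(x_1) = -10.019900
x_2 = 2.510000 - (-10.019900)·(2.510000 - 5.230000)/(-10.019900 - (11.032900)) = 3.804561; f(x_2) = -1.845318
x_3 = 3.804561 - (-1.845318)·(3.804561 - 2.510000)/(-1.845318 - (-10.019900)) = 4.096793; f(x_3) = 0.463712
x_4 = 4.096793 - (0.463712)·(4.096793 - 3.804561)/(0.463712 - (-1.845318)) = 4.038105; f(x_4) = -0.013706

4.038105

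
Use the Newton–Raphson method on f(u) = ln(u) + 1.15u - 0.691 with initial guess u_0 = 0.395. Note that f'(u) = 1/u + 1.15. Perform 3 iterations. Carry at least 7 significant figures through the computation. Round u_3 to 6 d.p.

0.797559

u_0 = 0.395000: f = -1.165620, f' = 3.681646 → u_1 = 0.395000 - (-1.165620)/(3.681646) = 0.711603
u_1 = 0.711603: f = -0.212892, f' = 2.555278 → u_2 = 0.711603 - (-0.212892)/(2.555278) = 0.794917
u_2 = 0.794917: f = -0.006362, f' = 2.407992 → u_3 = 0.794917 - (-0.006362)/(2.407992) = 0.797559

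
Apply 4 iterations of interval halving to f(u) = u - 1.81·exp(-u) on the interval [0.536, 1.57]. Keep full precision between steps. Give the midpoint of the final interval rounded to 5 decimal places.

0.82681

f(0.536000) = -0.523002, f(1.570000) = 1.193438 (opposite signs)
step 1: m = 1.053000, f(m) = 0.421510 > 0 → root in [0.536000, 1.053000]
step 2: m = 0.794500, f(m) = -0.023271 < 0 → root in [0.794500, 1.053000]
step 3: m = 0.923750, f(m) = 0.205130 > 0 → root in [0.794500, 0.923750]
step 4: m = 0.859125, f(m) = 0.092531 > 0 → root in [0.794500, 0.859125]
Midpoint of [0.794500, 0.859125] = 0.826812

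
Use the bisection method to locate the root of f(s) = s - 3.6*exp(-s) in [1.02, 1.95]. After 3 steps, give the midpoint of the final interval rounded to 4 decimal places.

f(1.020000) = -0.278142, f(1.950000) = 1.437813 (opposite signs)
step 1: m = 1.485000, f(m) = 0.669592 > 0 → root in [1.020000, 1.485000]
step 2: m = 1.252500, f(m) = 0.223658 > 0 → root in [1.020000, 1.252500]
step 3: m = 1.136250, f(m) = -0.019424 < 0 → root in [1.136250, 1.252500]
Midpoint of [1.136250, 1.252500] = 1.194375

1.1944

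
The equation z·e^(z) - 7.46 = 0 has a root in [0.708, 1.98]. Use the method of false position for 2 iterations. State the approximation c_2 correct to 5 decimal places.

False-position update: c = (a·f(b) − b·f(a))/(f(b) − f(a)); replace the endpoint whose sign matches f(c).
f(0.708000) = -6.022811, f(1.980000) = 6.880631
step 1: c = 1.301719, f(c) = -2.675391 < 0 → new bracket [1.301719, 1.980000]
step 2: c = 1.491617, f(c) = -0.830847 < 0 → new bracket [1.491617, 1.980000]

1.49162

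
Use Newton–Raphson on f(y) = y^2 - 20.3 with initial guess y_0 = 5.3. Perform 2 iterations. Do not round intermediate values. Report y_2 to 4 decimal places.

f'(y) = 2y
y_0 = 5.300000: f = 7.790000, f' = 10.600000 → y_1 = 5.300000 - (7.790000)/(10.600000) = 4.565094
y_1 = 4.565094: f = 0.540086, f' = 9.130189 → y_2 = 4.565094 - (0.540086)/(9.130189) = 4.505940

4.5059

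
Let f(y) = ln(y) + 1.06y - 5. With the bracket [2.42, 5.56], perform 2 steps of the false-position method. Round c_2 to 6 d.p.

False-position update: c = (a·f(b) − b·f(a))/(f(b) − f(a)); replace the endpoint whose sign matches f(c).
f(2.420000) = -1.551032, f(5.560000) = 2.609198
step 1: c = 3.590666, f(c) = 0.084444 > 0 → new bracket [2.420000, 3.590666]
step 2: c = 3.530222, f(c) = 0.003396 > 0 → new bracket [2.420000, 3.530222]

3.530222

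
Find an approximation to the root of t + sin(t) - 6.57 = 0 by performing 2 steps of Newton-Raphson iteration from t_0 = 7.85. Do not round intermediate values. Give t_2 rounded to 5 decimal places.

f'(t) = 1 + cos(t)
t_0 = 7.850000: f = 2.279992, f' = 1.003982 → t_1 = 7.850000 - (2.279992)/(1.003982) = 5.579050
t_1 = 5.579050: f = -1.638325, f' = 1.762172 → t_2 = 5.579050 - (-1.638325)/(1.762172) = 6.508769

6.50877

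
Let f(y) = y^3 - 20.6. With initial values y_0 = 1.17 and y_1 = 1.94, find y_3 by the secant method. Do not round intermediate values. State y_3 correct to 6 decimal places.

2.472491

f(y_0) = -18.998387, f(y_1) = -13.298616
y_2 = 1.940000 - (-13.298616)·(1.940000 - 1.170000)/(-13.298616 - (-18.998387)) = 3.736552; f(y_2) = 31.569065
y_3 = 3.736552 - (31.569065)·(3.736552 - 1.940000)/(31.569065 - (-13.298616)) = 2.472491; f(y_3) = -5.485132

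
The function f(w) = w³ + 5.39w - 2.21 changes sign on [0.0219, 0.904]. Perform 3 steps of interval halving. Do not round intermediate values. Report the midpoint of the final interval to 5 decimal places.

0.40782

f(0.021900) = -2.091948, f(0.904000) = 3.401323 (opposite signs)
step 1: m = 0.462950, f(m) = 0.384521 > 0 → root in [0.021900, 0.462950]
step 2: m = 0.242425, f(m) = -0.889082 < 0 → root in [0.242425, 0.462950]
step 3: m = 0.352688, f(m) = -0.265144 < 0 → root in [0.352688, 0.462950]
Midpoint of [0.352688, 0.462950] = 0.407819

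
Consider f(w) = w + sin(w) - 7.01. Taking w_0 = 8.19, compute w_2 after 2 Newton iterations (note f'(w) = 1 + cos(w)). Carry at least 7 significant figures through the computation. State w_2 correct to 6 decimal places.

7.277385

Newton update: w ← w − f(w)/f'(w).
w_0 = 8.190000: f = 2.124075, f' = 0.670269 → w_1 = 8.190000 - (2.124075)/(0.670269) = 5.021012
w_1 = 5.021012: f = -2.941740, f' = 1.303747 → w_2 = 5.021012 - (-2.941740)/(1.303747) = 7.277385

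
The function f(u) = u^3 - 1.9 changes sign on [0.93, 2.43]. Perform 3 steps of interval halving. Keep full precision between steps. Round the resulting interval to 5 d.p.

f(0.930000) = -1.095643, f(2.430000) = 12.448907 (opposite signs)
step 1: m = 1.680000, f(m) = 2.841632 > 0 → root in [0.930000, 1.680000]
step 2: m = 1.305000, f(m) = 0.322448 > 0 → root in [0.930000, 1.305000]
step 3: m = 1.117500, f(m) = -0.504459 < 0 → root in [1.117500, 1.305000]

[1.11750, 1.30500]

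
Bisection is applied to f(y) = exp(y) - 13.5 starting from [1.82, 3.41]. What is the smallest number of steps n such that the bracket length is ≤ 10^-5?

18

Initial width b − a = 3.41 − 1.82 = 1.590000.
After n steps the width is (b−a)/2^n; need (b−a)/2^n ≤ 10^-5.
So n ≥ log₂(1.590000/10^-5) = log₂(159000.0000) ≈ 17.2787.
Hence n = 18.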